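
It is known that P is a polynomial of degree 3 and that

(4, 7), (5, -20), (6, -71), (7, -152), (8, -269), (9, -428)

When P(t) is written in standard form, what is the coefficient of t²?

3

First differences: -27, -51, -81, -117, -159. Second differences: -24, -30, -36, -42. Third differences: -6, -6, -6.
Level-3 differences are constant, so P has degree 3.
Fitting a degree-3 polynomial gives P(t) = -t³ + 3t² + 7t - 5.
The coefficient of t² is 3.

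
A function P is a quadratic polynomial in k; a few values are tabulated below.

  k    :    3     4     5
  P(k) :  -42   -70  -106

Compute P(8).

-262

Write P(k) = ak² + bk + c; the 3 given values yield a linear system in the 3 coefficients.
Solving, P(k) = -4k² - 6.
Then P(8) = -262.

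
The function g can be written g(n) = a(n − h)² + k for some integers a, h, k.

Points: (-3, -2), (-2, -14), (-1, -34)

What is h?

-4

First differences -12, -20; second difference -8 = 2a, so a = -4.
Expanding, the n-coefficient is −2ah = 8h; matching it to the data gives h = -4, and then k = 2.
So g(n) = -4(n + 4)² + 2.
Hence h = -4.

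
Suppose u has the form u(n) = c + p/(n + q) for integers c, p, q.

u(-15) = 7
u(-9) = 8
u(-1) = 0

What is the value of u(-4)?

(u(n) − c)(n + q) = p for each data point; the three points give a linear system in c and q, then p follows.
Solving: c = 6, q = 3, p = -12, so u(n) = 6 − 12/(n + 3).
Then u(-4) = 6 − 12/(-1) = 18.

18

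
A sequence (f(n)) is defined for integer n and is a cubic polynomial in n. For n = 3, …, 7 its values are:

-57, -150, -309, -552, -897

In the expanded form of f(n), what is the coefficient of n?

First differences: -93, -159, -243, -345. Second differences: -66, -84, -102. Third differences: -18, -18.
Level-3 differences are constant, so f has degree 3.
Fitting a degree-3 polynomial gives f(n) = -3n³ + 3n² - 3n + 6.
The coefficient of n is -3.

-3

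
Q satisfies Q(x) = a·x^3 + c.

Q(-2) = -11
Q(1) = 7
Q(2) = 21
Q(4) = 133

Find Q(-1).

From Q(-2) = -11 and Q(1) = 7: -8a + c = -11 and 1a + c = 7.
Subtracting: 9a = 18, so a = 2; then c = -11 − 2·(-8) = 5.
So Q(x) = 2x³ + 5, and Q(-1) = 3.

3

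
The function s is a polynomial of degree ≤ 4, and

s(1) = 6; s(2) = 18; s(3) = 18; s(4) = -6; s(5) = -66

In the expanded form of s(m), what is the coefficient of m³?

First differences: 12, 0, -24, -60. Second differences: -12, -24, -36. Third differences: -12, -12.
Level-3 differences are constant, so s has degree 3.
Fitting a degree-3 polynomial gives s(m) = -2m³ + 6m² + 8m - 6.
The coefficient of m³ is -2.

-2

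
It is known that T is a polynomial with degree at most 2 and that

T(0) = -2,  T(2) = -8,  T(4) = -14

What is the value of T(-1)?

Write T(n) = an² + bn + c; the 3 given values yield a linear system in the 3 coefficients.
Solving, the leading coefficient vanishes, and T(n) = -3n - 2.
Then T(-1) = 1.

1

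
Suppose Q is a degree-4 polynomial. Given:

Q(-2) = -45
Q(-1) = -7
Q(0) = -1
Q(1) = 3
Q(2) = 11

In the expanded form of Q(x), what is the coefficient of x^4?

Write Q(x) = ax^4 + bx³ + cx² + dx + e; the 5 given values yield a linear system in the 5 coefficients.
Solving, Q(x) = -x^4 + 3x³ + 2x - 1.
The coefficient of x^4 is -1.

-1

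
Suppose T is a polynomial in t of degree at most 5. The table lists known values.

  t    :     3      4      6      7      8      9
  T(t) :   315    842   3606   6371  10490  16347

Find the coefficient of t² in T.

Write T(t) = at^5 + bt^4 + ct³ + dt² + et + p; the 6 given values yield a linear system in the 6 coefficients.
Solving, the leading coefficient vanishes, and T(t) = 2t^4 + 4t³ + 3t² + 8t - 6.
The coefficient of t² is 3.

3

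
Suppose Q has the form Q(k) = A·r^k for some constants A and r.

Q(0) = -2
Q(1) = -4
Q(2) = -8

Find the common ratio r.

2

Consecutive ratio: -4/(-2) = 2, and -8/(-4) = 2, so r = 2.
Then A·2^0 = -2 gives A = -2, and Q(k) = -2·2^k.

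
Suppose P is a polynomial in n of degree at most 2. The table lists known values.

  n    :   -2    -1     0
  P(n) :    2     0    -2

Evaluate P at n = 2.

Write P(n) = an² + bn + c; the 3 given values yield a linear system in the 3 coefficients.
Solving, the leading coefficient vanishes, and P(n) = -2n - 2.
Then P(2) = -6.

-6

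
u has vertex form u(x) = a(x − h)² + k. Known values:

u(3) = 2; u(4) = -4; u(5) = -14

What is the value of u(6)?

-28

First differences -6, -10; second difference -4 = 2a, so a = -2.
Expanding, the x-coefficient is −2ah = 4h; matching it to the data gives h = 2, and then k = 4.
So u(x) = -2(x − 2)² + 4.
u(6) = -2·4² + 4 = -28.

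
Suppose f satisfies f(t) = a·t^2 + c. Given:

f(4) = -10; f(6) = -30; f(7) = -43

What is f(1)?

From f(4) = -10 and f(6) = -30: 16a + c = -10 and 36a + c = -30.
Subtracting: 20a = -20, so a = -1; then c = -10 − (-1)·16 = 6.
So f(t) = -1t² + 6, and f(1) = 5.

5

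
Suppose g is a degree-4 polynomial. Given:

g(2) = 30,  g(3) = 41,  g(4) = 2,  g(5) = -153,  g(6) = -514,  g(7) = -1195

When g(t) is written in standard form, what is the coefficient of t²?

Write g(t) = at^4 + bt³ + ct² + dt + e; the 6 given values yield a linear system in the 5 coefficients.
Solving, g(t) = -t^4 + 3t³ + 3t² + 4t + 2.
The coefficient of t² is 3.

3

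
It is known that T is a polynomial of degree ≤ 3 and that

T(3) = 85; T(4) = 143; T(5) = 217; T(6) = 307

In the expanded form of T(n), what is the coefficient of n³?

0

First differences: 58, 74, 90. Second differences: 16, 16.
Level-2 differences are constant, so T has degree 2.
Fitting a degree-2 polynomial gives T(n) = 8n² + 2n + 7.
The coefficient of n³ is 0.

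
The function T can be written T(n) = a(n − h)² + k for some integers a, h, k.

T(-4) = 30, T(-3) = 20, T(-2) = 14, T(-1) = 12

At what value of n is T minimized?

-1

First differences -10, -6, -2; second difference 4 = 2a, so a = 2.
Expanding, the n-coefficient is −2ah = -4h; matching it to the data gives h = -1, and then k = 12.
So T(n) = 2(n + 1)² + 12.
Hence h = -1.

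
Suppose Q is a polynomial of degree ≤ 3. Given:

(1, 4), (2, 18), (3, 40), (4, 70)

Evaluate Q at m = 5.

First differences: 14, 22, 30. Second differences: 8, 8.
Level-2 differences are constant, so Q has degree 2.
Fitting a degree-2 polynomial gives Q(m) = 4m² + 2m - 2.
Then Q(5) = 108.

108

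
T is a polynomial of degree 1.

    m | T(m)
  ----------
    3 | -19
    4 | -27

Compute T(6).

Write T(m) = am + b; the 2 given values yield a linear system in the 2 coefficients.
Solving, T(m) = -8m + 5.
Then T(6) = -43.

-43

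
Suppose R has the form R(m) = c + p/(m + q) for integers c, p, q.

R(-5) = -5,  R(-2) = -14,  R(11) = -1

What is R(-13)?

-3

(R(m) − c)(m + q) = p for each data point; the three points give a linear system in c and q, then p follows.
Solving: c = -2, q = 1, p = 12, so R(m) = -2 + 12/(m + 1).
Then R(-13) = -2 + 12/(-12) = -3.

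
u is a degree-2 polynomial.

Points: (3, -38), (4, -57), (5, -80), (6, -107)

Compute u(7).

Write u(x) = ax² + bx + c; the 4 given values yield a linear system in the 3 coefficients.
Solving, u(x) = -2x² - 5x - 5.
Then u(7) = -138.

-138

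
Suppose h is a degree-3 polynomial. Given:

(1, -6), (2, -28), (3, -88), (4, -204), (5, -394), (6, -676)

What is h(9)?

-2254

First differences: -22, -60, -116, -190, -282. Second differences: -38, -56, -74, -92. Third differences: -18, -18, -18.
Level-3 differences are constant, so h has degree 3.
Fitting a degree-3 polynomial gives h(k) = -3k³ - k² + 2k - 4.
Then h(9) = -2254.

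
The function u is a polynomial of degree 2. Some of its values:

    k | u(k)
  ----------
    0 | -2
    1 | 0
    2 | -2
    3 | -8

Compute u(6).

Write u(k) = ak² + bk + c; the 4 given values yield a linear system in the 3 coefficients.
Solving, u(k) = -2k² + 4k - 2.
Then u(6) = -50.

-50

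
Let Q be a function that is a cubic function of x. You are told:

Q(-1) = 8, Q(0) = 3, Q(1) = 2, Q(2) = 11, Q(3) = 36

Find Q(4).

83

First differences: -5, -1, 9, 25. Second differences: 4, 10, 16. Third differences: 6, 6.
Level-3 differences are constant, so Q has degree 3.
Extending the table by one column gives the next first difference 47, so Q(4) = 36 + 47 = 83.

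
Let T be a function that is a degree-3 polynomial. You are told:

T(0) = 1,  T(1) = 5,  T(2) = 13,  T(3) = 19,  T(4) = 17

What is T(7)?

-97

First differences: 4, 8, 6, -2. Second differences: 4, -2, -8. Third differences: -6, -6.
Level-3 differences are constant, so T has degree 3.
Fitting a degree-3 polynomial gives T(n) = -n³ + 5n² + 1.
Then T(7) = -97.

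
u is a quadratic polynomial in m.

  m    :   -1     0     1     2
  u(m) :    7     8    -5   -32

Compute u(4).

Write u(m) = am² + bm + c; the 4 given values yield a linear system in the 3 coefficients.
Solving, u(m) = -7m² - 6m + 8.
Then u(4) = -128.

-128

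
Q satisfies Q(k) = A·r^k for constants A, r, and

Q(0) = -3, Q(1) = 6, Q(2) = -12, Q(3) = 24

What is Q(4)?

Consecutive ratio: 6/(-3) = -2, and -12/6 = -2, so r = -2.
Then A·(-2)^0 = -3 gives A = -3, and Q(k) = -3·(-2)^k.
Q(4) = -3·(-2)^4 = -48.

-48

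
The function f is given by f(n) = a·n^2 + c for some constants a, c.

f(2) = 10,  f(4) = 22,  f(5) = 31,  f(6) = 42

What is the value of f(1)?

From f(2) = 10 and f(4) = 22: 4a + c = 10 and 16a + c = 22.
Subtracting: 12a = 12, so a = 1; then c = 10 − 1·4 = 6.
So f(n) = 1n² + 6, and f(1) = 7.

7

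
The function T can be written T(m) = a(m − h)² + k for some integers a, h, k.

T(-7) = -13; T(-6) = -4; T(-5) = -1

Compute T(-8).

-28

First differences 9, 3; second difference -6 = 2a, so a = -3.
Expanding, the m-coefficient is −2ah = 6h; matching it to the data gives h = -5, and then k = -1.
So T(m) = -3(m + 5)² − 1.
T(-8) = -3·(-3)² − 1 = -28.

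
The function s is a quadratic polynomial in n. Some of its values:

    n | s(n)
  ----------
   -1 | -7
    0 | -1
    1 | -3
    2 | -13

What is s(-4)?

-73

First differences: 6, -2, -10. Second differences: -8, -8.
Level-2 differences are constant, so s has degree 2.
Fitting a degree-2 polynomial gives s(n) = -4n² + 2n - 1.
Then s(-4) = -73.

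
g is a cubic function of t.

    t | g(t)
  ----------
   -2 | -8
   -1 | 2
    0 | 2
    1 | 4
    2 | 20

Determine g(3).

62

Write g(t) = at³ + bt² + ct + d; the 5 given values yield a linear system in the 4 coefficients.
Solving, g(t) = 2t³ + t² - t + 2.
Then g(3) = 62.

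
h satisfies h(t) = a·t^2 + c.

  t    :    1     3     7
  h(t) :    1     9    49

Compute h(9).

81

From h(1) = 1 and h(3) = 9: 1a + c = 1 and 9a + c = 9.
Subtracting: 8a = 8, so a = 1; then c = 1 − 1·1 = 0.
So h(t) = 1t² + 0, and h(9) = 81.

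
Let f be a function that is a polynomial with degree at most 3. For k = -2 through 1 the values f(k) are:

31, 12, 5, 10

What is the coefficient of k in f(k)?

Write f(k) = ak³ + bk² + ck + d; the 4 given values yield a linear system in the 4 coefficients.
Solving, the leading coefficient vanishes, and f(k) = 6k² - k + 5.
The coefficient of k is -1.

-1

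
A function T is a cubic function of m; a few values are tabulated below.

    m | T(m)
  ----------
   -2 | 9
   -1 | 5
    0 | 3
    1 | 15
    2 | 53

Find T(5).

443

First differences: -4, -2, 12, 38. Second differences: 2, 14, 26. Third differences: 12, 12.
Level-3 differences are constant, so T has degree 3.
Fitting a degree-3 polynomial gives T(m) = 2m³ + 7m² + 3m + 3.
Then T(5) = 443.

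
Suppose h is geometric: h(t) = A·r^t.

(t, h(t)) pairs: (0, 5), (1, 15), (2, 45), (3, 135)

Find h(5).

1215

Consecutive ratio: 15/5 = 3, and 45/15 = 3, so r = 3.
Then A·3^0 = 5 gives A = 5, and h(t) = 5·3^t.
h(5) = 5·3^5 = 1215.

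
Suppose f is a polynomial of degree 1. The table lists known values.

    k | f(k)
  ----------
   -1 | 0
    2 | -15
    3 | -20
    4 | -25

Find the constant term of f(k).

Write f(k) = ak + b; the 4 given values yield a linear system in the 2 coefficients.
Solving, f(k) = -5k - 5.
The constant term is f(0) = -5.

-5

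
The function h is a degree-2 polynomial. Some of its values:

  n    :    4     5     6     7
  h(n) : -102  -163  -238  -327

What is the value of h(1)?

-3

First differences: -61, -75, -89. Second differences: -14, -14.
Level-2 differences are constant, so h has degree 2.
Fitting a degree-2 polynomial gives h(n) = -7n² + 2n + 2.
Then h(1) = -3.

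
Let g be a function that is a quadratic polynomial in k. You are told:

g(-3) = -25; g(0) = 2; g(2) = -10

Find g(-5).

Write g(k) = ak² + bk + c; the 3 given values yield a linear system in the 3 coefficients.
Solving, g(k) = -3k² + 2.
Then g(-5) = -73.

-73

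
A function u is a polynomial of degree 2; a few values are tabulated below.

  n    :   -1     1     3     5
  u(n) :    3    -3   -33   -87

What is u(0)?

3

Write u(n) = an² + bn + c; the 4 given values yield a linear system in the 3 coefficients.
Solving, u(n) = -3n² - 3n + 3.
The constant term is u(0) = 3.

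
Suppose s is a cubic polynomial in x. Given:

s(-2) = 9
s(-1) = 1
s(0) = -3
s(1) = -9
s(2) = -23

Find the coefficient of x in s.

-4

Write s(x) = ax³ + bx² + cx + d; the 5 given values yield a linear system in the 4 coefficients.
Solving, s(x) = -x³ - x² - 4x - 3.
The coefficient of x is -4.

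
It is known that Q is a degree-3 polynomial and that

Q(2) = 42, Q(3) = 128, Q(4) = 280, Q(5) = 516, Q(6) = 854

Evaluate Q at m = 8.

1908

First differences: 86, 152, 236, 338. Second differences: 66, 84, 102. Third differences: 18, 18.
Level-3 differences are constant, so Q has degree 3.
Fitting a degree-3 polynomial gives Q(m) = 3m³ + 6m² - m - 4.
Then Q(8) = 1908.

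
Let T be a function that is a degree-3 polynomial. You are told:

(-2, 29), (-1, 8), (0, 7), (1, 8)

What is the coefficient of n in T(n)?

Write T(n) = an³ + bn² + cn + d; the 4 given values yield a linear system in the 4 coefficients.
Solving, T(n) = -3n³ + n² + 3n + 7.
The coefficient of n is 3.

3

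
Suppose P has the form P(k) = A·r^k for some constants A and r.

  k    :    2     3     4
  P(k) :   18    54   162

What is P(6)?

Consecutive ratio: 54/18 = 3, and 162/54 = 3, so r = 3.
Then A·3^2 = 18 gives A = 2, and P(k) = 2·3^k.
P(6) = 2·3^6 = 1458.

1458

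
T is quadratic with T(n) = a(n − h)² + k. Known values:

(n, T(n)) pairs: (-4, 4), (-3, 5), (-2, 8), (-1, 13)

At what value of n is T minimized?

-4

First differences 1, 3, 5; second difference 2 = 2a, so a = 1.
Expanding, the n-coefficient is −2ah = -2h; matching it to the data gives h = -4, and then k = 4.
So T(n) = 1(n + 4)² + 4.
Hence h = -4.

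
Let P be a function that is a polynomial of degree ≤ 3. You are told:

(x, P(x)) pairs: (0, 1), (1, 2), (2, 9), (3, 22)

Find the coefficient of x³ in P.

First differences: 1, 7, 13. Second differences: 6, 6.
Level-2 differences are constant, so P has degree 2.
Fitting a degree-2 polynomial gives P(x) = 3x² - 2x + 1.
The coefficient of x³ is 0.

0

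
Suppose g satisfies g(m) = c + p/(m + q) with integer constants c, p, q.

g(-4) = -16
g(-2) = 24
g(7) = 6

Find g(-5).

-6

(g(m) − c)(m + q) = p for each data point; the three points give a linear system in c and q, then p follows.
Solving: c = 4, q = 3, p = 20, so g(m) = 4 + 20/(m + 3).
Then g(-5) = 4 + 20/(-2) = -6.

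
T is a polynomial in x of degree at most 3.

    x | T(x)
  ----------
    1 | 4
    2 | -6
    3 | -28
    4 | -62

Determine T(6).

Write T(x) = ax³ + bx² + cx + d; the 4 given values yield a linear system in the 4 coefficients.
Solving, the leading coefficient vanishes, and T(x) = -6x² + 8x + 2.
Then T(6) = -166.

-166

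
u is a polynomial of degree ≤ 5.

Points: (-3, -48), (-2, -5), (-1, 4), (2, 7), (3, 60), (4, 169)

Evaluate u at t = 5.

Write u(t) = at^5 + bt^4 + ct³ + dt² + et + p; the 6 given values yield a linear system in the 6 coefficients.
Solving, the top 2 coefficients vanish, and u(t) = 3t³ + t² - 9t - 3.
Then u(5) = 352.

352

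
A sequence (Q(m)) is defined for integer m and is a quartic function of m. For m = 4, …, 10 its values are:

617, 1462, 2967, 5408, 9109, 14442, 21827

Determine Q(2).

First differences: 845, 1505, 2441, 3701, 5333, 7385. Second differences: 660, 936, 1260, 1632, 2052. Third differences: 276, 324, 372, 420. Fourth differences: 48, 48, 48.
Level-4 differences are constant, so Q has degree 4.
Fitting a degree-4 polynomial gives Q(m) = 2m^4 + 2m³ - 2m² + 3m - 3.
Then Q(2) = 43.

43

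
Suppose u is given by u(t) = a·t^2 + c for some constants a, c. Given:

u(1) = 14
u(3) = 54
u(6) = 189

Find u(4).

89

From u(1) = 14 and u(3) = 54: 1a + c = 14 and 9a + c = 54.
Subtracting: 8a = 40, so a = 5; then c = 14 − 5·1 = 9.
So u(t) = 5t² + 9, and u(4) = 89.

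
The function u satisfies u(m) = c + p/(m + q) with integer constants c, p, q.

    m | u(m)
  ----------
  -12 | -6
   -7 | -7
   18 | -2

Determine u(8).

2

(u(m) − c)(m + q) = p for each data point; the three points give a linear system in c and q, then p follows.
Solving: c = -4, q = -3, p = 30, so u(m) = -4 + 30/(m − 3).
Then u(8) = -4 + 30/5 = 2.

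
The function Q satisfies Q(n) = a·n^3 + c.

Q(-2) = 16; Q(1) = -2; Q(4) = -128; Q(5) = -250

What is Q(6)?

-432

From Q(-2) = 16 and Q(1) = -2: -8a + c = 16 and 1a + c = -2.
Subtracting: 9a = -18, so a = -2; then c = 16 − (-2)·(-8) = 0.
So Q(n) = -2n³ + 0, and Q(6) = -432.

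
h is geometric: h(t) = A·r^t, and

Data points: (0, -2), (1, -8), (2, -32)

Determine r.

Consecutive ratio: -8/(-2) = 4, and -32/(-8) = 4, so r = 4.
Then A·4^0 = -2 gives A = -2, and h(t) = -2·4^t.

4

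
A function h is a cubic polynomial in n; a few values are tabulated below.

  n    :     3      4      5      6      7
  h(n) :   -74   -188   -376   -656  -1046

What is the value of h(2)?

-16

First differences: -114, -188, -280, -390. Second differences: -74, -92, -110. Third differences: -18, -18.
Level-3 differences are constant, so h has degree 3.
Fitting a degree-3 polynomial gives h(n) = -3n³ - n² + 4n + 4.
Then h(2) = -16.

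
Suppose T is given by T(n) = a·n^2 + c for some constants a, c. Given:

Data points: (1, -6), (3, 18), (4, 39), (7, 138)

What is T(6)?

From T(1) = -6 and T(3) = 18: 1a + c = -6 and 9a + c = 18.
Subtracting: 8a = 24, so a = 3; then c = -6 − 3·1 = -9.
So T(n) = 3n² − 9, and T(6) = 99.

99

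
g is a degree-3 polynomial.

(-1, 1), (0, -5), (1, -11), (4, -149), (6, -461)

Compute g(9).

-1499

Write g(t) = at³ + bt² + ct + d; the 5 given values yield a linear system in the 4 coefficients.
Solving, g(t) = -2t³ - 4t - 5.
Then g(9) = -1499.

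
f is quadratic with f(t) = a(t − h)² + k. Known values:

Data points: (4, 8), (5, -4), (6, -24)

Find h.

3

First differences -12, -20; second difference -8 = 2a, so a = -4.
Expanding, the t-coefficient is −2ah = 8h; matching it to the data gives h = 3, and then k = 12.
So f(t) = -4(t − 3)² + 12.
Hence h = 3.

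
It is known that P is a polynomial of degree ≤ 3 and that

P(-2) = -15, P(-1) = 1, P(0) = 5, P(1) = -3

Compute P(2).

-23

Write P(m) = am³ + bm² + cm + d; the 4 given values yield a linear system in the 4 coefficients.
Solving, the leading coefficient vanishes, and P(m) = -6m² - 2m + 5.
Then P(2) = -23.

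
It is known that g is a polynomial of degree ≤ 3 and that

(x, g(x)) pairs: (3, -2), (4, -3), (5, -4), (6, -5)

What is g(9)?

First differences: -1, -1, -1.
Level-1 differences are constant, so g has degree 1.
Fitting a degree-1 polynomial gives g(x) = -x + 1.
Then g(9) = -8.

-8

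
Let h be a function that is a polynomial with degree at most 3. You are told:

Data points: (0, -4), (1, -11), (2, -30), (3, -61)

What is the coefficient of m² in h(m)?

-6

Write h(m) = am³ + bm² + cm + d; the 4 given values yield a linear system in the 4 coefficients.
Solving, the leading coefficient vanishes, and h(m) = -6m² - m - 4.
The coefficient of m² is -6.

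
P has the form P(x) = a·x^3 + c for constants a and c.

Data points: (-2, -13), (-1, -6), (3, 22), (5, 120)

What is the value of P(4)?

59

From P(-2) = -13 and P(-1) = -6: -8a + c = -13 and -1a + c = -6.
Subtracting: 7a = 7, so a = 1; then c = -13 − 1·(-8) = -5.
So P(x) = 1x³ − 5, and P(4) = 59.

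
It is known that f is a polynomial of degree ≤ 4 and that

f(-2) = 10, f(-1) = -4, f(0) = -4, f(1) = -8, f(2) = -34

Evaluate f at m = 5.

First differences: -14, 0, -4, -26. Second differences: 14, -4, -22. Third differences: -18, -18.
Level-3 differences are constant, so f has degree 3.
Fitting a degree-3 polynomial gives f(m) = -3m³ - 2m² + m - 4.
Then f(5) = -424.

-424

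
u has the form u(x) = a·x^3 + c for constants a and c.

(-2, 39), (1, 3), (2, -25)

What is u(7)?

-1365

From u(-2) = 39 and u(1) = 3: -8a + c = 39 and 1a + c = 3.
Subtracting: 9a = -36, so a = -4; then c = 39 − (-4)·(-8) = 7.
So u(x) = -4x³ + 7, and u(7) = -1365.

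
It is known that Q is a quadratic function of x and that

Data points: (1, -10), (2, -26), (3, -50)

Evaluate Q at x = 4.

-82

Write Q(x) = ax² + bx + c; the 3 given values yield a linear system in the 3 coefficients.
Solving, Q(x) = -4x² - 4x - 2.
Then Q(4) = -82.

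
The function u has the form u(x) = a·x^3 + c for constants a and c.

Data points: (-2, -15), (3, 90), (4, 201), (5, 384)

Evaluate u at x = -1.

From u(-2) = -15 and u(3) = 90: -8a + c = -15 and 27a + c = 90.
Subtracting: 35a = 105, so a = 3; then c = -15 − 3·(-8) = 9.
So u(x) = 3x³ + 9, and u(-1) = 6.

6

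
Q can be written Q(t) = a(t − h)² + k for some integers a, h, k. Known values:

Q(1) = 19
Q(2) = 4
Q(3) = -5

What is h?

First differences -15, -9; second difference 6 = 2a, so a = 3.
Expanding, the t-coefficient is −2ah = -6h; matching it to the data gives h = 4, and then k = -8.
So Q(t) = 3(t − 4)² − 8.
Hence h = 4.

4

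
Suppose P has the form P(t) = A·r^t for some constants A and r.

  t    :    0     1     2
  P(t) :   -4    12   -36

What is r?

-3

Consecutive ratio: 12/(-4) = -3, and -36/12 = -3, so r = -3.
Then A·(-3)^0 = -4 gives A = -4, and P(t) = -4·(-3)^t.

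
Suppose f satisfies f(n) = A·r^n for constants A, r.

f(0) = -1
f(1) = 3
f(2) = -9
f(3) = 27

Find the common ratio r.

Consecutive ratio: 3/(-1) = -3, and -9/3 = -3, so r = -3.
Then A·(-3)^0 = -1 gives A = -1, and f(n) = -1·(-3)^n.

-3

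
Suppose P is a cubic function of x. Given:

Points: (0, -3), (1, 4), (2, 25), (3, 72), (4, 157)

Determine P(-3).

-60

Write P(x) = ax³ + bx² + cx + d; the 5 given values yield a linear system in the 4 coefficients.
Solving, P(x) = 2x³ + x² + 4x - 3.
Then P(-3) = -60.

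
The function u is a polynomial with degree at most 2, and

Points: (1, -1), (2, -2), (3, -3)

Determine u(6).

-6

Write u(x) = ax² + bx + c; the 3 given values yield a linear system in the 3 coefficients.
Solving, the leading coefficient vanishes, and u(x) = -x.
Then u(6) = -6.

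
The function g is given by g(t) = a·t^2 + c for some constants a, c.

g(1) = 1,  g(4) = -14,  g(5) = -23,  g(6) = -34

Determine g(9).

-79

From g(1) = 1 and g(4) = -14: 1a + c = 1 and 16a + c = -14.
Subtracting: 15a = -15, so a = -1; then c = 1 − (-1)·1 = 2.
So g(t) = -1t² + 2, and g(9) = -79.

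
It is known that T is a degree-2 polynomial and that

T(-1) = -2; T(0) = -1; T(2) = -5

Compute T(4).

Write T(x) = ax² + bx + c; the 3 given values yield a linear system in the 3 coefficients.
Solving, T(x) = -x² - 1.
Then T(4) = -17.

-17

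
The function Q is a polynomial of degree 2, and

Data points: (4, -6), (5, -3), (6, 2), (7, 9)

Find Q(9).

First differences: 3, 5, 7. Second differences: 2, 2.
Level-2 differences are constant, so Q has degree 2.
Fitting a degree-2 polynomial gives Q(k) = k² - 6k + 2.
Then Q(9) = 29.

29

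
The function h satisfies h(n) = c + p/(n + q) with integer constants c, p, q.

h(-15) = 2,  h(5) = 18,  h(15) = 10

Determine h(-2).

(h(n) − c)(n + q) = p for each data point; the three points give a linear system in c and q, then p follows.
Solving: c = 6, q = 0, p = 60, so h(n) = 6 + 60/(n + 0).
Then h(-2) = 6 + 60/(-2) = -24.

-24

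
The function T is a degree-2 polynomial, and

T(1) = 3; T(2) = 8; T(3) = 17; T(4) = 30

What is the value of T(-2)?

12

First differences: 5, 9, 13. Second differences: 4, 4.
Level-2 differences are constant, so T has degree 2.
Fitting a degree-2 polynomial gives T(m) = 2m² - m + 2.
Then T(-2) = 12.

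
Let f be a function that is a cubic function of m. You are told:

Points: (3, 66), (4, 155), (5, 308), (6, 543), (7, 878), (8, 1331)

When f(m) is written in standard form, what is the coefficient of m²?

-4

First differences: 89, 153, 235, 335, 453. Second differences: 64, 82, 100, 118. Third differences: 18, 18, 18.
Level-3 differences are constant, so f has degree 3.
Fitting a degree-3 polynomial gives f(m) = 3m³ - 4m² + 6m + 3.
The coefficient of m² is -4.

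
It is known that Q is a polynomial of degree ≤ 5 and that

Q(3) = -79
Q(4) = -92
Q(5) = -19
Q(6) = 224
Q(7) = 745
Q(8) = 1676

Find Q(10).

5416

First differences: -13, 73, 243, 521, 931. Second differences: 86, 170, 278, 410. Third differences: 84, 108, 132. Fourth differences: 24, 24.
Level-4 differences are constant, so Q has degree 4.
Fitting a degree-4 polynomial gives Q(k) = k^4 - 4k³ - 6k² + 2k - 4.
Then Q(10) = 5416.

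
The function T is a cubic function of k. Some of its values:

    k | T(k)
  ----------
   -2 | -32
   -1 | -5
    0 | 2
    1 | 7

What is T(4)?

190

Write T(k) = ak³ + bk² + ck + d; the 4 given values yield a linear system in the 4 coefficients.
Solving, T(k) = 3k³ - k² + 3k + 2.
Then T(4) = 190.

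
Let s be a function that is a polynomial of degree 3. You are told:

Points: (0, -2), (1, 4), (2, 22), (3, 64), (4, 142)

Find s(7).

First differences: 6, 18, 42, 78. Second differences: 12, 24, 36. Third differences: 12, 12.
Level-3 differences are constant, so s has degree 3.
Fitting a degree-3 polynomial gives s(t) = 2t³ + 4t - 2.
Then s(7) = 712.

712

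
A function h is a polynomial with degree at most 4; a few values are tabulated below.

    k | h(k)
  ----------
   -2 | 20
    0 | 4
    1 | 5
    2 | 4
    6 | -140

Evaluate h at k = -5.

Write h(k) = ak^4 + bk³ + ck² + dk + e; the 5 given values yield a linear system in the 5 coefficients.
Solving, the leading coefficient vanishes, and h(k) = -k³ + 2k² + 4.
Then h(-5) = 179.

179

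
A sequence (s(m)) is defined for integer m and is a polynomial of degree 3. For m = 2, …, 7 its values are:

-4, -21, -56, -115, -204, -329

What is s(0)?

First differences: -17, -35, -59, -89, -125. Second differences: -18, -24, -30, -36. Third differences: -6, -6, -6.
Level-3 differences are constant, so s has degree 3.
Fitting a degree-3 polynomial gives s(m) = -m³ + 2m.
The constant term is s(0) = 0.

0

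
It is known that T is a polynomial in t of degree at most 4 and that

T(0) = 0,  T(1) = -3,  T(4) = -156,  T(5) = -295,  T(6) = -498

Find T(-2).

Write T(t) = at^4 + bt³ + ct² + dt + e; the 5 given values yield a linear system in the 5 coefficients.
Solving, the leading coefficient vanishes, and T(t) = -2t³ - 2t² + t.
Then T(-2) = 6.

6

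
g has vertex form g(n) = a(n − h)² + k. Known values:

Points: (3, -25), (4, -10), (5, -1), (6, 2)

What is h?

First differences 15, 9, 3; second difference -6 = 2a, so a = -3.
Expanding, the n-coefficient is −2ah = 6h; matching it to the data gives h = 6, and then k = 2.
So g(n) = -3(n − 6)² + 2.
Hence h = 6.

6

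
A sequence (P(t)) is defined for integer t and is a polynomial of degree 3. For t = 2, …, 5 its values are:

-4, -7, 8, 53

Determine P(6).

140

Write P(t) = at³ + bt² + ct + d; the 4 given values yield a linear system in the 4 coefficients.
Solving, P(t) = 2t³ - 9t² + 4t + 8.
Then P(6) = 140.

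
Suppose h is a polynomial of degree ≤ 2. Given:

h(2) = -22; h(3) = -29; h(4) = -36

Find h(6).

First differences: -7, -7.
Level-1 differences are constant, so h has degree 1.
Fitting a degree-1 polynomial gives h(k) = -7k - 8.
Then h(6) = -50.

-50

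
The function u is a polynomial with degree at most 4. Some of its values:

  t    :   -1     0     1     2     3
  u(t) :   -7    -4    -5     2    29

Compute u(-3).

-73

First differences: 3, -1, 7, 27. Second differences: -4, 8, 20. Third differences: 12, 12.
Level-3 differences are constant, so u has degree 3.
Fitting a degree-3 polynomial gives u(t) = 2t³ - 2t² - t - 4.
Then u(-3) = -73.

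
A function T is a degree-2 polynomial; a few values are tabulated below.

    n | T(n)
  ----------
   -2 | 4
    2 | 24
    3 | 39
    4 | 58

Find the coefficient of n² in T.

2

Write T(n) = an² + bn + c; the 4 given values yield a linear system in the 3 coefficients.
Solving, T(n) = 2n² + 5n + 6.
The coefficient of n² is 2.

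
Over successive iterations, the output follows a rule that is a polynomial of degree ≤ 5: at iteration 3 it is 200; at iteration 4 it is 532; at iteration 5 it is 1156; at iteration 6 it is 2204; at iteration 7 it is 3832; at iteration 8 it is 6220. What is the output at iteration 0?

-4

Write the value at n as Q(n).
First differences: 332, 624, 1048, 1628, 2388. Second differences: 292, 424, 580, 760. Third differences: 132, 156, 180. Fourth differences: 24, 24.
Level-4 differences are constant, so Q has degree 4.
Fitting a degree-4 polynomial gives Q(n) = n^4 + 4n³ + n² + 2n - 4.
Then Q(0) = -4.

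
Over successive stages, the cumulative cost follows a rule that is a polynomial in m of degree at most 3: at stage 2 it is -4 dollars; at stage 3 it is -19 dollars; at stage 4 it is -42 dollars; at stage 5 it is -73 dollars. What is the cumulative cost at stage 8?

-214

Write the value at m as s(m).
Write s(m) = am³ + bm² + cm + d; the 4 given values yield a linear system in the 4 coefficients.
Solving, the leading coefficient vanishes, and s(m) = -4m² + 5m + 2.
Then s(8) = -214.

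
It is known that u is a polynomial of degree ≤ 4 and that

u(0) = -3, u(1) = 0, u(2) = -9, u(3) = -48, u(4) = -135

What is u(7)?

-864

First differences: 3, -9, -39, -87. Second differences: -12, -30, -48. Third differences: -18, -18.
Level-3 differences are constant, so u has degree 3.
Fitting a degree-3 polynomial gives u(k) = -3k³ + 3k² + 3k - 3.
Then u(7) = -864.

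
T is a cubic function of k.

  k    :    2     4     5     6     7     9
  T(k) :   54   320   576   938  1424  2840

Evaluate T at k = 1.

Write T(k) = ak³ + bk² + ck + d; the 6 given values yield a linear system in the 4 coefficients.
Solving, T(k) = 3k³ + 8k² + k - 4.
Then T(1) = 8.

8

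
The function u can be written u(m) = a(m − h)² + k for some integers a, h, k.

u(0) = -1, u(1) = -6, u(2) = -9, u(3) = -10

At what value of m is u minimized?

First differences -5, -3, -1; second difference 2 = 2a, so a = 1.
Expanding, the m-coefficient is −2ah = -2h; matching it to the data gives h = 3, and then k = -10.
So u(m) = 1(m − 3)² − 10.
Hence h = 3.

3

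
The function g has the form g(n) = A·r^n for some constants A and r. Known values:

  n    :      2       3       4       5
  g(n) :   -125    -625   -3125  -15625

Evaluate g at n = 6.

Consecutive ratio: -625/(-125) = 5, and -3125/(-625) = 5, so r = 5.
Then A·5^2 = -125 gives A = -5, and g(n) = -5·5^n.
g(6) = -5·5^6 = -78125.

-78125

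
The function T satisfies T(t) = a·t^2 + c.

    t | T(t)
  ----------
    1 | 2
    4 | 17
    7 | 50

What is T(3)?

From T(1) = 2 and T(4) = 17: 1a + c = 2 and 16a + c = 17.
Subtracting: 15a = 15, so a = 1; then c = 2 − 1·1 = 1.
So T(t) = 1t² + 1, and T(3) = 10.

10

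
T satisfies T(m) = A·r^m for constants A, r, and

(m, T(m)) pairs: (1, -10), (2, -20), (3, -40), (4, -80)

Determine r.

2

Consecutive ratio: -20/(-10) = 2, and -40/(-20) = 2, so r = 2.
Then A·2^1 = -10 gives A = -5, and T(m) = -5·2^m.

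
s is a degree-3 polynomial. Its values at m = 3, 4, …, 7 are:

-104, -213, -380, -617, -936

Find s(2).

-41

First differences: -109, -167, -237, -319. Second differences: -58, -70, -82. Third differences: -12, -12.
Level-3 differences are constant, so s has degree 3.
Fitting a degree-3 polynomial gives s(m) = -2m³ - 5m² - 5.
Then s(2) = -41.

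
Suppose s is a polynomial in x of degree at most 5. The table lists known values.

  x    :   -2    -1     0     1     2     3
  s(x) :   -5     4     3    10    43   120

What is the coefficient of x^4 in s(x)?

0

First differences: 9, -1, 7, 33, 77. Second differences: -10, 8, 26, 44. Third differences: 18, 18, 18.
Level-3 differences are constant, so s has degree 3.
Fitting a degree-3 polynomial gives s(x) = 3x³ + 4x² + 3.
The coefficient of x^4 is 0.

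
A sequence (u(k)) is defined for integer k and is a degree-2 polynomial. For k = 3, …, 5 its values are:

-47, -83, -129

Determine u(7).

-251

Write u(k) = ak² + bk + c; the 3 given values yield a linear system in the 3 coefficients.
Solving, u(k) = -5k² - k + 1.
Then u(7) = -251.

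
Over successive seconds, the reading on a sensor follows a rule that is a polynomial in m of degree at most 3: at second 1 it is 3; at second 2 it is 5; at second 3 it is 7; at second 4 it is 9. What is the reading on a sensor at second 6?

Write the value at m as f(m).
Write f(m) = am³ + bm² + cm + d; the 4 given values yield a linear system in the 4 coefficients.
Solving, the top 2 coefficients vanish, and f(m) = 2m + 1.
Then f(6) = 13.

13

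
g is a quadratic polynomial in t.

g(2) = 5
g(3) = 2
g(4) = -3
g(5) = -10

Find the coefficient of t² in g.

Write g(t) = at² + bt + c; the 4 given values yield a linear system in the 3 coefficients.
Solving, g(t) = -t² + 2t + 5.
The coefficient of t² is -1.

-1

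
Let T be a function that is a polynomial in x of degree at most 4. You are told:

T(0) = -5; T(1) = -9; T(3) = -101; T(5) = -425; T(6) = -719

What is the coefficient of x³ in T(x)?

-3

Write T(x) = ax^4 + bx³ + cx² + dx + e; the 5 given values yield a linear system in the 5 coefficients.
Solving, the leading coefficient vanishes, and T(x) = -3x³ - 2x² + x - 5.
The coefficient of x³ is -3.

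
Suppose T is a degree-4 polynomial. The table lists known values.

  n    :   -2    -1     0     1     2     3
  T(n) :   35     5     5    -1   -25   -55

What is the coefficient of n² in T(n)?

-4

First differences: -30, 0, -6, -24, -30. Second differences: 30, -6, -18, -6. Third differences: -36, -12, 12. Fourth differences: 24, 24.
Level-4 differences are constant, so T has degree 4.
Fitting a degree-4 polynomial gives T(n) = n^4 - 4n³ - 4n² + n + 5.
The coefficient of n² is -4.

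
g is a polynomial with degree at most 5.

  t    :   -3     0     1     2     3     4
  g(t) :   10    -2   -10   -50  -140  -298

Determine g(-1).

Write g(t) = at^5 + bt^4 + ct³ + dt² + et + p; the 6 given values yield a linear system in the 6 coefficients.
Solving, the top 2 coefficients vanish, and g(t) = -3t³ - 7t² + 2t - 2.
Then g(-1) = -8.

-8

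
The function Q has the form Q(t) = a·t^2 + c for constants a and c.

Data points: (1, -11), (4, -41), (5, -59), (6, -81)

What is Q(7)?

-107

From Q(1) = -11 and Q(4) = -41: 1a + c = -11 and 16a + c = -41.
Subtracting: 15a = -30, so a = -2; then c = -11 − (-2)·1 = -9.
So Q(t) = -2t² − 9, and Q(7) = -107.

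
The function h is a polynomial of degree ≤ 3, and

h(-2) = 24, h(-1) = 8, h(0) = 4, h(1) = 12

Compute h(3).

64

First differences: -16, -4, 8. Second differences: 12, 12.
Level-2 differences are constant, so h has degree 2.
Fitting a degree-2 polynomial gives h(x) = 6x² + 2x + 4.
Then h(3) = 64.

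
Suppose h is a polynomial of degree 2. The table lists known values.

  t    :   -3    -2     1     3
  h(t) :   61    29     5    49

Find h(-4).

Write h(t) = at² + bt + c; the 4 given values yield a linear system in the 3 coefficients.
Solving, h(t) = 6t² - 2t + 1.
Then h(-4) = 105.

105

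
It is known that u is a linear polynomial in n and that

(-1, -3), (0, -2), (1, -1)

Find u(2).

Write u(n) = an + b; the 3 given values yield a linear system in the 2 coefficients.
Solving, u(n) = n - 2.
Then u(2) = 0.

0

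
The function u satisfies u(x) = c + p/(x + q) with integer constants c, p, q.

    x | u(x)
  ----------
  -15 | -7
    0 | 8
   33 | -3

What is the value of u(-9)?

-10

(u(x) − c)(x + q) = p for each data point; the three points give a linear system in c and q, then p follows.
Solving: c = -4, q = 3, p = 36, so u(x) = -4 + 36/(x + 3).
Then u(-9) = -4 + 36/(-6) = -10.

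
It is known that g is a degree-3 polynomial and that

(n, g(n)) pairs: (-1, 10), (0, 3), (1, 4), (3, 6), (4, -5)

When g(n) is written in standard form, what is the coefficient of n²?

Write g(n) = an³ + bn² + cn + d; the 5 given values yield a linear system in the 4 coefficients.
Solving, g(n) = -n³ + 4n² - 2n + 3.
The coefficient of n² is 4.

4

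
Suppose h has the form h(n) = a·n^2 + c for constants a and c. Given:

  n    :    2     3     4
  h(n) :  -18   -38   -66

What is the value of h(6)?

From h(2) = -18 and h(3) = -38: 4a + c = -18 and 9a + c = -38.
Subtracting: 5a = -20, so a = -4; then c = -18 − (-4)·4 = -2.
So h(n) = -4n² − 2, and h(6) = -146.

-146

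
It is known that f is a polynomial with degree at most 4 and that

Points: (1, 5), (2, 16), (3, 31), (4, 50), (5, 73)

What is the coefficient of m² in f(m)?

Write f(m) = am^4 + bm³ + cm² + dm + e; the 5 given values yield a linear system in the 5 coefficients.
Solving, the top 2 coefficients vanish, and f(m) = 2m² + 5m - 2.
The coefficient of m² is 2.

2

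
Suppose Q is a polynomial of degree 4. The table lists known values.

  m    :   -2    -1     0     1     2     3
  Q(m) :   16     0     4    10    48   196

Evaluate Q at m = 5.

First differences: -16, 4, 6, 38, 148. Second differences: 20, 2, 32, 110. Third differences: -18, 30, 78. Fourth differences: 48, 48.
Level-4 differences are constant, so Q has degree 4.
Fitting a degree-4 polynomial gives Q(m) = 2m^4 + m³ - m² + 4m + 4.
Then Q(5) = 1374.

1374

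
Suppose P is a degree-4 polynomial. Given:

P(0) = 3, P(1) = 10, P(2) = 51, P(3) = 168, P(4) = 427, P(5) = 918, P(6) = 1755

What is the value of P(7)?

Write P(m) = am^4 + bm³ + cm² + dm + e; the 7 given values yield a linear system in the 5 coefficients.
Solving, P(m) = m^4 + m³ + 7m² - 2m + 3.
Then P(7) = 3076.

3076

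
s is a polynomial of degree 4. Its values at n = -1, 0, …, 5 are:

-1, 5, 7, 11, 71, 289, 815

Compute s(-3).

First differences: 6, 2, 4, 60, 218, 526. Second differences: -4, 2, 56, 158, 308. Third differences: 6, 54, 102, 150. Fourth differences: 48, 48, 48.
Level-4 differences are constant, so s has degree 4.
Fitting a degree-4 polynomial gives s(n) = 2n^4 - 3n³ - 4n² + 7n + 5.
Then s(-3) = 191.

191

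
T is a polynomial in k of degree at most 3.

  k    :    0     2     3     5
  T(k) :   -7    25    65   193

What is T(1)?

1

Write T(k) = ak³ + bk² + ck + d; the 4 given values yield a linear system in the 4 coefficients.
Solving, the leading coefficient vanishes, and T(k) = 8k² - 7.
Then T(1) = 1.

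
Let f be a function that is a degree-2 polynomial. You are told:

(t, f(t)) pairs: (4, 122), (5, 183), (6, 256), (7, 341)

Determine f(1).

11

First differences: 61, 73, 85. Second differences: 12, 12.
Level-2 differences are constant, so f has degree 2.
Fitting a degree-2 polynomial gives f(t) = 6t² + 7t - 2.
Then f(1) = 11.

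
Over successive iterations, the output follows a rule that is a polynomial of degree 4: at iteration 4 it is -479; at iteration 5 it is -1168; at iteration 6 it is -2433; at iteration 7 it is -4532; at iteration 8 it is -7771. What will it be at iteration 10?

-19133

Write the value at n as T(n).
Write T(n) = an^4 + bn³ + cn² + dn + e; the 5 given values yield a linear system in the 5 coefficients.
Solving, T(n) = -2n^4 + n³ - n² - 3n - 3.
Then T(10) = -19133.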